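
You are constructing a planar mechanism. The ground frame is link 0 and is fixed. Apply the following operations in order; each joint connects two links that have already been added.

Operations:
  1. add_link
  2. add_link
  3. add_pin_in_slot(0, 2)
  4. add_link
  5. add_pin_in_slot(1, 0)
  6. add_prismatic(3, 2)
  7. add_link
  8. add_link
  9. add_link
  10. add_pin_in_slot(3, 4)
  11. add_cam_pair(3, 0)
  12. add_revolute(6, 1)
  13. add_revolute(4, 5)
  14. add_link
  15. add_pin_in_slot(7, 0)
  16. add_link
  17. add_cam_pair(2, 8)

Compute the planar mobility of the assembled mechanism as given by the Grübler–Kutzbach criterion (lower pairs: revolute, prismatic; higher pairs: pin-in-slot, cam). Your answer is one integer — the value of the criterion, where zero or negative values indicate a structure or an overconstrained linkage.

M = 12

L=1 J1=0 J2=0
add link → L=2 J1=0 J2=0
add link → L=3 J1=0 J2=0
PS@0,2 dof=2 J2 → L=3 J1=0 J2=1
add link → L=4 J1=0 J2=1
PS@1,0 dof=2 J2 → L=4 J1=0 J2=2
P@3,2 dof=1 J1 → L=4 J1=1 J2=2
add link → L=5 J1=1 J2=2
add link → L=6 J1=1 J2=2
add link → L=7 J1=1 J2=2
PS@3,4 dof=2 J2 → L=7 J1=1 J2=3
C@3,0 dof=2 J2 → L=7 J1=1 J2=4
R@6,1 dof=1 J1 → L=7 J1=2 J2=4
R@4,5 dof=1 J1 → L=7 J1=3 J2=4
add link → L=8 J1=3 J2=4
PS@7,0 dof=2 J2 → L=8 J1=3 J2=5
add link → L=9 J1=3 J2=5
C@2,8 dof=2 J2 → L=9 J1=3 J2=6
M=3(L−1)−2J1−J2=3·8−2·3−6=12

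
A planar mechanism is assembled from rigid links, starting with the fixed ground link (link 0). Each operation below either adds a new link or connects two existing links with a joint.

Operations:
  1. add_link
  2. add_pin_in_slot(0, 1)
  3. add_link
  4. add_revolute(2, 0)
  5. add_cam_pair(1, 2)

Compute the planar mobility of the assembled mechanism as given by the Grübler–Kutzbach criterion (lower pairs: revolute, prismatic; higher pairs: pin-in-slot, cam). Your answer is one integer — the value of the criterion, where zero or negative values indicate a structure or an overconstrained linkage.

ground; <1,0,0>
#1 <2,0,0>
PS:0↔1 J2 <2,0,1>
#2 <3,0,1>
R:2↔0 J1 <3,1,1>
C:1↔2 J2 <3,1,2>
3×2 − 2×1 − 1×2 = 2

M = 2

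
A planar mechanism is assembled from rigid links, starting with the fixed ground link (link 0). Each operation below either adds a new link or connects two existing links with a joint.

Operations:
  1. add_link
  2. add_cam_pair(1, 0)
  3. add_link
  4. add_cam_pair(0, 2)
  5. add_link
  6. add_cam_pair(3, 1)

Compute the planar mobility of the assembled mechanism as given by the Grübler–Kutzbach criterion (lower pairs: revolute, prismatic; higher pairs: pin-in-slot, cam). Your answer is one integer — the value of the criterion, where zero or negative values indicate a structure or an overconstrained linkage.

M = 6

link 0 = ground. State L|J1|J2 = 1|0|0
+link1  2|0|0
C(1,0) f=2→J2  2|0|1
+link2  3|0|1
C(0,2) f=2→J2  3|0|2
+link3  4|0|2
C(3,1) f=2→J2  4|0|3
M = 3(4−1)−2·0−3 = 9−0−3 = 6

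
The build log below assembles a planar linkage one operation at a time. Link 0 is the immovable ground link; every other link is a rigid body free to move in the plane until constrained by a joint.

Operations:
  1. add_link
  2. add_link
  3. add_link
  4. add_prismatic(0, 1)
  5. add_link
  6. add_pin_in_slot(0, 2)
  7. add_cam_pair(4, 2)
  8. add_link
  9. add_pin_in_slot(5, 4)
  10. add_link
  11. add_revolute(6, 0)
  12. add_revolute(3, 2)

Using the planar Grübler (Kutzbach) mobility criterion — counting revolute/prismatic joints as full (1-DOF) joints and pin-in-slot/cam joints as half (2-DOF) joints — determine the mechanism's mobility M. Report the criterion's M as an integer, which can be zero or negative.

ground; <1,0,0>
#1 <2,0,0>
#2 <3,0,0>
#3 <4,0,0>
P:0↔1 J1 <4,1,0>
#4 <5,1,0>
PS:0↔2 J2 <5,1,1>
C:4↔2 J2 <5,1,2>
#5 <6,1,2>
PS:5↔4 J2 <6,1,3>
#6 <7,1,3>
R:6↔0 J1 <7,2,3>
R:3↔2 J1 <7,3,3>
3×6 − 2×3 − 1×3 = 9

M = 9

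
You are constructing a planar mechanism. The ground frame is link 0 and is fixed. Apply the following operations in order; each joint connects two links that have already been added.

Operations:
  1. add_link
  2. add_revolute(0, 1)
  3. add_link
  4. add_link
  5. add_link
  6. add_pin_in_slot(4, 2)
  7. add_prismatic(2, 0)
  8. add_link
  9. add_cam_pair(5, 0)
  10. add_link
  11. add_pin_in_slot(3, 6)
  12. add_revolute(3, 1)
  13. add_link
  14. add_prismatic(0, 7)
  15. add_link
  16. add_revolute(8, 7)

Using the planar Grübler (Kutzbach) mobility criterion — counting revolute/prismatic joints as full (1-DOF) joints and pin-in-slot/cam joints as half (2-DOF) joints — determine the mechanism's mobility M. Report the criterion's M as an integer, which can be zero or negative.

M = 11

[1;0;0] (link 0 is ground)
L+ [2;0;0]
R(0,1)∈J1 [2;1;0]
L+ [3;1;0]
L+ [4;1;0]
L+ [5;1;0]
PS(4,2)∈J2 [5;1;1]
P(2,0)∈J1 [5;2;1]
L+ [6;2;1]
C(5,0)∈J2 [6;2;2]
L+ [7;2;2]
PS(3,6)∈J2 [7;2;3]
R(3,1)∈J1 [7;3;3]
L+ [8;3;3]
P(0,7)∈J1 [8;4;3]
L+ [9;4;3]
R(8,7)∈J1 [9;5;3]
mobility = 24 − 10 − 3 = 11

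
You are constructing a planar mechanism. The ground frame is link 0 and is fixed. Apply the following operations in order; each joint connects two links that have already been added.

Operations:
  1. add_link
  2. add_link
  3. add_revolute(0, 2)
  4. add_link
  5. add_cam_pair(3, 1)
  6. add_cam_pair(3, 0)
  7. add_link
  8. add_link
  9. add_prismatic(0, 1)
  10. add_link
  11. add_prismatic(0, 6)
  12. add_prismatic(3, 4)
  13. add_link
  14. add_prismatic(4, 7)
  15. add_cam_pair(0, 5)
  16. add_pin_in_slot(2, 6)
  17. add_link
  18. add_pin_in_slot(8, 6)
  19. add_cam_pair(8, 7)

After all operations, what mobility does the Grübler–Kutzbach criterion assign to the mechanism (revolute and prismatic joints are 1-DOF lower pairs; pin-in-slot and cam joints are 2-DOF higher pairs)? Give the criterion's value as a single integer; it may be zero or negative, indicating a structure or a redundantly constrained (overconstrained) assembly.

M = 8

ground; <1,0,0>
#1 <2,0,0>
#2 <3,0,0>
R:0↔2 J1 <3,1,0>
#3 <4,1,0>
C:3↔1 J2 <4,1,1>
C:3↔0 J2 <4,1,2>
#4 <5,1,2>
#5 <6,1,2>
P:0↔1 J1 <6,2,2>
#6 <7,2,2>
P:0↔6 J1 <7,3,2>
P:3↔4 J1 <7,4,2>
#7 <8,4,2>
P:4↔7 J1 <8,5,2>
C:0↔5 J2 <8,5,3>
PS:2↔6 J2 <8,5,4>
#8 <9,5,4>
PS:8↔6 J2 <9,5,5>
C:8↔7 J2 <9,5,6>
3×8 − 2×5 − 1×6 = 8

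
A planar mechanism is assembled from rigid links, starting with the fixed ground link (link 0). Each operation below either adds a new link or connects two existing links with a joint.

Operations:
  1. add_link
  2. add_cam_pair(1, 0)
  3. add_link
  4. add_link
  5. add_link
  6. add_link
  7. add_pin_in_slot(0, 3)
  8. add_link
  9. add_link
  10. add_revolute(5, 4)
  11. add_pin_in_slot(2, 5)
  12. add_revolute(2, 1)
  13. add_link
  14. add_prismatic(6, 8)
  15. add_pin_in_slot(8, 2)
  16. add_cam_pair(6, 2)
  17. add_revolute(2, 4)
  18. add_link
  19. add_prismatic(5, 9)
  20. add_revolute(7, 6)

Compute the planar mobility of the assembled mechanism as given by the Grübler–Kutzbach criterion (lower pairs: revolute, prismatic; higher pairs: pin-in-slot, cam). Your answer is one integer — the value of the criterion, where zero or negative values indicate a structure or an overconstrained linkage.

M = 10

(L,J1,J2)=(1,0,0); link0 fixed
link1: (2,0,0)
C 1-0 [J2]: (2,0,1)
link2: (3,0,1)
link3: (4,0,1)
link4: (5,0,1)
link5: (6,0,1)
PS 0-3 [J2]: (6,0,2)
link6: (7,0,2)
link7: (8,0,2)
R 5-4 [J1]: (8,1,2)
PS 2-5 [J2]: (8,1,3)
R 2-1 [J1]: (8,2,3)
link8: (9,2,3)
P 6-8 [J1]: (9,3,3)
PS 8-2 [J2]: (9,3,4)
C 6-2 [J2]: (9,3,5)
R 2-4 [J1]: (9,4,5)
link9: (10,4,5)
P 5-9 [J1]: (10,5,5)
R 7-6 [J1]: (10,6,5)
Grübler: 3·9 − 2·6 − 5 = 10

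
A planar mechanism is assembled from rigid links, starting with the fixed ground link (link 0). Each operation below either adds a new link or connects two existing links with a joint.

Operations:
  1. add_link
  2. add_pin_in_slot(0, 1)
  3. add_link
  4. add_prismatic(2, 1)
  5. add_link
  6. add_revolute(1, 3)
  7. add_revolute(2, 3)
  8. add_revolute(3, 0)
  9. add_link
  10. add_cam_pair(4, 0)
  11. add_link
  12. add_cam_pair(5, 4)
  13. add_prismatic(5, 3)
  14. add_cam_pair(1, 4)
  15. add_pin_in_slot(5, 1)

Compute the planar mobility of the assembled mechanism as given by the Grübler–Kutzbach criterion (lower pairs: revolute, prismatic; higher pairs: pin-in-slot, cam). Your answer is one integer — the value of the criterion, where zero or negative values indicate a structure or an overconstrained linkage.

M = 0

link 0 = ground. State L|J1|J2 = 1|0|0
+link1  2|0|0
PS(0,1) f=2→J2  2|0|1
+link2  3|0|1
P(2,1) f=1→J1  3|1|1
+link3  4|1|1
R(1,3) f=1→J1  4|2|1
R(2,3) f=1→J1  4|3|1
R(3,0) f=1→J1  4|4|1
+link4  5|4|1
C(4,0) f=2→J2  5|4|2
+link5  6|4|2
C(5,4) f=2→J2  6|4|3
P(5,3) f=1→J1  6|5|3
C(1,4) f=2→J2  6|5|4
PS(5,1) f=2→J2  6|5|5
M = 3(6−1)−2·5−5 = 15−10−5 = 0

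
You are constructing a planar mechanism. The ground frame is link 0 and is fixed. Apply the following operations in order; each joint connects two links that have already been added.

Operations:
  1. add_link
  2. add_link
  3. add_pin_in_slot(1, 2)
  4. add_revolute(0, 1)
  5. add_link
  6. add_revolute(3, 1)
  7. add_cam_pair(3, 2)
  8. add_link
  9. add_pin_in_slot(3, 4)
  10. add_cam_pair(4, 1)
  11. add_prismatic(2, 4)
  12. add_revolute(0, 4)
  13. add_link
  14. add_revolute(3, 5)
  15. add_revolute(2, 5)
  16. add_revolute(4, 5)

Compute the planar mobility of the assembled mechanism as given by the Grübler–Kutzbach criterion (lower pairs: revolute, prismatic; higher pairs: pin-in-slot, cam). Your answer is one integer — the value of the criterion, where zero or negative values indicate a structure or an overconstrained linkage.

M = -3

(L,J1,J2)=(1,0,0); link0 fixed
link1: (2,0,0)
link2: (3,0,0)
PS 1-2 [J2]: (3,0,1)
R 0-1 [J1]: (3,1,1)
link3: (4,1,1)
R 3-1 [J1]: (4,2,1)
C 3-2 [J2]: (4,2,2)
link4: (5,2,2)
PS 3-4 [J2]: (5,2,3)
C 4-1 [J2]: (5,2,4)
P 2-4 [J1]: (5,3,4)
R 0-4 [J1]: (5,4,4)
link5: (6,4,4)
R 3-5 [J1]: (6,5,4)
R 2-5 [J1]: (6,6,4)
R 4-5 [J1]: (6,7,4)
Grübler: 3·5 − 2·7 − 4 = -3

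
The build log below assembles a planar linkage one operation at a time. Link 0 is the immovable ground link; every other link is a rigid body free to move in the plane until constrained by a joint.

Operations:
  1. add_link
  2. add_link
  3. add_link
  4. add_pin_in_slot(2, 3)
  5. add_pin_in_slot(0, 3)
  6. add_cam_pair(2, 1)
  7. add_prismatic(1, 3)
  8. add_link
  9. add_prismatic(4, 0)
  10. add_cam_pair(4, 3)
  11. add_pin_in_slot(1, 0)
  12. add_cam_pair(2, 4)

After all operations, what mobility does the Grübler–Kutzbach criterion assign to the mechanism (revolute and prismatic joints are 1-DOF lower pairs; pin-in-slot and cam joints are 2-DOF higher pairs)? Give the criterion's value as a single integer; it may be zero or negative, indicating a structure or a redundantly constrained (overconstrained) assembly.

M = 2

(L,J1,J2)=(1,0,0); link0 fixed
link1: (2,0,0)
link2: (3,0,0)
link3: (4,0,0)
PS 2-3 [J2]: (4,0,1)
PS 0-3 [J2]: (4,0,2)
C 2-1 [J2]: (4,0,3)
P 1-3 [J1]: (4,1,3)
link4: (5,1,3)
P 4-0 [J1]: (5,2,3)
C 4-3 [J2]: (5,2,4)
PS 1-0 [J2]: (5,2,5)
C 2-4 [J2]: (5,2,6)
Grübler: 3·4 − 2·2 − 6 = 2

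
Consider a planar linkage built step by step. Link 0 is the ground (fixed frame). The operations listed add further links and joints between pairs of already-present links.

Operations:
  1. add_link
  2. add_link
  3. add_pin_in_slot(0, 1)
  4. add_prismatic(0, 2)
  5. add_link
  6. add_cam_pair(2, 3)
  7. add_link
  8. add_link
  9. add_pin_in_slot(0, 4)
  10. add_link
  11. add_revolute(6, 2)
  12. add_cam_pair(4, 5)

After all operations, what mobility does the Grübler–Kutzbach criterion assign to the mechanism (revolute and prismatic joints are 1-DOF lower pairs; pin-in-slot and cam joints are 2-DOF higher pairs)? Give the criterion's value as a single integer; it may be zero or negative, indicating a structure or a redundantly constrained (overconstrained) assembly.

[1;0;0] (link 0 is ground)
L+ [2;0;0]
L+ [3;0;0]
PS(0,1)∈J2 [3;0;1]
P(0,2)∈J1 [3;1;1]
L+ [4;1;1]
C(2,3)∈J2 [4;1;2]
L+ [5;1;2]
L+ [6;1;2]
PS(0,4)∈J2 [6;1;3]
L+ [7;1;3]
R(6,2)∈J1 [7;2;3]
C(4,5)∈J2 [7;2;4]
mobility = 18 − 4 − 4 = 10

M = 10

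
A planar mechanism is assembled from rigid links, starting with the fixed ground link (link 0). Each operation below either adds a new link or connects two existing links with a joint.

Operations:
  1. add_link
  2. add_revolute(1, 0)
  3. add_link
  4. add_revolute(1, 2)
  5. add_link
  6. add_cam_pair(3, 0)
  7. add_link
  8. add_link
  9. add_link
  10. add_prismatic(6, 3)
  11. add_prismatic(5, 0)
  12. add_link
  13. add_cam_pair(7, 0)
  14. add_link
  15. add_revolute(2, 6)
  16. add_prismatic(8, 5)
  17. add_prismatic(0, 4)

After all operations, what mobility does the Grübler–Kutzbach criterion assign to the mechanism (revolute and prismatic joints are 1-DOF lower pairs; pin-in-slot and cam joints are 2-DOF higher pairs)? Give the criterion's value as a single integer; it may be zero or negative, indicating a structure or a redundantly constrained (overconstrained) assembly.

M = 8

[1;0;0] (link 0 is ground)
L+ [2;0;0]
R(1,0)∈J1 [2;1;0]
L+ [3;1;0]
R(1,2)∈J1 [3;2;0]
L+ [4;2;0]
C(3,0)∈J2 [4;2;1]
L+ [5;2;1]
L+ [6;2;1]
L+ [7;2;1]
P(6,3)∈J1 [7;3;1]
P(5,0)∈J1 [7;4;1]
L+ [8;4;1]
C(7,0)∈J2 [8;4;2]
L+ [9;4;2]
R(2,6)∈J1 [9;5;2]
P(8,5)∈J1 [9;6;2]
P(0,4)∈J1 [9;7;2]
mobility = 24 − 14 − 2 = 8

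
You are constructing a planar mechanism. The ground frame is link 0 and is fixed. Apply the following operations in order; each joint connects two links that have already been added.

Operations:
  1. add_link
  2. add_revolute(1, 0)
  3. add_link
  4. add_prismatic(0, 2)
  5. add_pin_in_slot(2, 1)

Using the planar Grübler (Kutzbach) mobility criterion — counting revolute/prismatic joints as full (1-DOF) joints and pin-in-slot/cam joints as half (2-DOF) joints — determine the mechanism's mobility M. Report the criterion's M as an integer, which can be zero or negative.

ground; <1,0,0>
#1 <2,0,0>
R:1↔0 J1 <2,1,0>
#2 <3,1,0>
P:0↔2 J1 <3,2,0>
PS:2↔1 J2 <3,2,1>
3×2 − 2×2 − 1×1 = 1

M = 1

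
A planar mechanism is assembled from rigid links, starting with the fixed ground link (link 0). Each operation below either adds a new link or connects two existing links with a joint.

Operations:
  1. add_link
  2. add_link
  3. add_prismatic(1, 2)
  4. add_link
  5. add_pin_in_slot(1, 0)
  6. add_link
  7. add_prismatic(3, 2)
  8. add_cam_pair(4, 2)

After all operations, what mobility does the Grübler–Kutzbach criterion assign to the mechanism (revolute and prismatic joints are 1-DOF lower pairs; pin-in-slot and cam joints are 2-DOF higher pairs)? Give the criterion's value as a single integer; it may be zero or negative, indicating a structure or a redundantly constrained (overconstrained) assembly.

L=1 J1=0 J2=0
add link → L=2 J1=0 J2=0
add link → L=3 J1=0 J2=0
P@1,2 dof=1 J1 → L=3 J1=1 J2=0
add link → L=4 J1=1 J2=0
PS@1,0 dof=2 J2 → L=4 J1=1 J2=1
add link → L=5 J1=1 J2=1
P@3,2 dof=1 J1 → L=5 J1=2 J2=1
C@4,2 dof=2 J2 → L=5 J1=2 J2=2
M=3(L−1)−2J1−J2=3·4−2·2−2=6

M = 6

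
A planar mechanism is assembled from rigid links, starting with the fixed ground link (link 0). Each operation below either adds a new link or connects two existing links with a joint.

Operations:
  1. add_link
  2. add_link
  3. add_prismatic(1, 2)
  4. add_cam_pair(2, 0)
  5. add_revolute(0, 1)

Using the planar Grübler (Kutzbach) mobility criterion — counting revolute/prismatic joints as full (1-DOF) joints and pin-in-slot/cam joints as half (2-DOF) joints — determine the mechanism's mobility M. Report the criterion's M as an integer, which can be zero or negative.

M = 1

L=1 J1=0 J2=0
add link → L=2 J1=0 J2=0
add link → L=3 J1=0 J2=0
P@1,2 dof=1 J1 → L=3 J1=1 J2=0
C@2,0 dof=2 J2 → L=3 J1=1 J2=1
R@0,1 dof=1 J1 → L=3 J1=2 J2=1
M=3(L−1)−2J1−J2=3·2−2·2−1=1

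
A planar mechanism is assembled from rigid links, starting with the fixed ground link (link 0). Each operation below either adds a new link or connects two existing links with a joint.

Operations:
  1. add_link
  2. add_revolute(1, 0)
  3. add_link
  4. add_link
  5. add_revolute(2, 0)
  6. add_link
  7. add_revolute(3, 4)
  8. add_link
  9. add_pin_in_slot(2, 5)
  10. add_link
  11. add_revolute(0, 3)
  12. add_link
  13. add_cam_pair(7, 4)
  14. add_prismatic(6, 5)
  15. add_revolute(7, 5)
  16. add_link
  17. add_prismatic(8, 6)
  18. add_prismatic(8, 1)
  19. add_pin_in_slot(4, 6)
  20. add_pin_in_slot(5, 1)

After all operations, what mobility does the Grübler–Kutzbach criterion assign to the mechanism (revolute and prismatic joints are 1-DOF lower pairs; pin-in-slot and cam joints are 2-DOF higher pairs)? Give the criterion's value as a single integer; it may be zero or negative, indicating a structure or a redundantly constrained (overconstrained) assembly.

M = 4

[1;0;0] (link 0 is ground)
L+ [2;0;0]
R(1,0)∈J1 [2;1;0]
L+ [3;1;0]
L+ [4;1;0]
R(2,0)∈J1 [4;2;0]
L+ [5;2;0]
R(3,4)∈J1 [5;3;0]
L+ [6;3;0]
PS(2,5)∈J2 [6;3;1]
L+ [7;3;1]
R(0,3)∈J1 [7;4;1]
L+ [8;4;1]
C(7,4)∈J2 [8;4;2]
P(6,5)∈J1 [8;5;2]
R(7,5)∈J1 [8;6;2]
L+ [9;6;2]
P(8,6)∈J1 [9;7;2]
P(8,1)∈J1 [9;8;2]
PS(4,6)∈J2 [9;8;3]
PS(5,1)∈J2 [9;8;4]
mobility = 24 − 16 − 4 = 4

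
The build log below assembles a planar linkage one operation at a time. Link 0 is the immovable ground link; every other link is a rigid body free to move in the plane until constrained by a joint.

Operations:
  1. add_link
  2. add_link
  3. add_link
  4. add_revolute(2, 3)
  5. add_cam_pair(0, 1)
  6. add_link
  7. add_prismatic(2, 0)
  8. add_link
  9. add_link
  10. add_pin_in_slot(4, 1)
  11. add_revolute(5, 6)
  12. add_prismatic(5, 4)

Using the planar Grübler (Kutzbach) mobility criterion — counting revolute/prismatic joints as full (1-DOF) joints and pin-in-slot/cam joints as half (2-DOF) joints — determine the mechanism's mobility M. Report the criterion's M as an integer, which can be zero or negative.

ground; <1,0,0>
#1 <2,0,0>
#2 <3,0,0>
#3 <4,0,0>
R:2↔3 J1 <4,1,0>
C:0↔1 J2 <4,1,1>
#4 <5,1,1>
P:2↔0 J1 <5,2,1>
#5 <6,2,1>
#6 <7,2,1>
PS:4↔1 J2 <7,2,2>
R:5↔6 J1 <7,3,2>
P:5↔4 J1 <7,4,2>
3×6 − 2×4 − 1×2 = 8

M = 8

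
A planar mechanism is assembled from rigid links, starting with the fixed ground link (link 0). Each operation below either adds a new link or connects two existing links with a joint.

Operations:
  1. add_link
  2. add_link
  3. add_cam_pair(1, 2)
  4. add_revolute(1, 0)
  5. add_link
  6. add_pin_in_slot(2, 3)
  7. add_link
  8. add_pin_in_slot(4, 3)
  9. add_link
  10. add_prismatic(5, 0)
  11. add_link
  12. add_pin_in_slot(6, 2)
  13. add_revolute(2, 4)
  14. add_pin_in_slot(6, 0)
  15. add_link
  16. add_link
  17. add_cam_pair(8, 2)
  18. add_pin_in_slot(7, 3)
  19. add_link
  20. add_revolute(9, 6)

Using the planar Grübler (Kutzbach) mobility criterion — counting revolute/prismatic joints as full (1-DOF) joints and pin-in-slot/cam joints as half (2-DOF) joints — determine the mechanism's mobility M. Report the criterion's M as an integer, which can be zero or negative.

M = 12

link 0 = ground. State L|J1|J2 = 1|0|0
+link1  2|0|0
+link2  3|0|0
C(1,2) f=2→J2  3|0|1
R(1,0) f=1→J1  3|1|1
+link3  4|1|1
PS(2,3) f=2→J2  4|1|2
+link4  5|1|2
PS(4,3) f=2→J2  5|1|3
+link5  6|1|3
P(5,0) f=1→J1  6|2|3
+link6  7|2|3
PS(6,2) f=2→J2  7|2|4
R(2,4) f=1→J1  7|3|4
PS(6,0) f=2→J2  7|3|5
+link7  8|3|5
+link8  9|3|5
C(8,2) f=2→J2  9|3|6
PS(7,3) f=2→J2  9|3|7
+link9  10|3|7
R(9,6) f=1→J1  10|4|7
M = 3(10−1)−2·4−7 = 27−8−7 = 12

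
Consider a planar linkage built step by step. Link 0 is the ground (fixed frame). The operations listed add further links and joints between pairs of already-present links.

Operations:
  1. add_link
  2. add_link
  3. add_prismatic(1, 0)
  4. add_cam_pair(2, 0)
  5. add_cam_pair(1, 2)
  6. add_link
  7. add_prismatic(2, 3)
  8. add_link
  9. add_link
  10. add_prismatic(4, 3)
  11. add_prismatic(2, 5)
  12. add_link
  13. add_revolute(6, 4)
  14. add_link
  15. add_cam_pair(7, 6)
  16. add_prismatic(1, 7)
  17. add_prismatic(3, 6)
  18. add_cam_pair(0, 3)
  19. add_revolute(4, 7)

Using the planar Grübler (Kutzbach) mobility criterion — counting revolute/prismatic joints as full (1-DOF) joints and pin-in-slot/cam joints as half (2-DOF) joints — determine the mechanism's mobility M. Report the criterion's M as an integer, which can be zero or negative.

M = 1

[1;0;0] (link 0 is ground)
L+ [2;0;0]
L+ [3;0;0]
P(1,0)∈J1 [3;1;0]
C(2,0)∈J2 [3;1;1]
C(1,2)∈J2 [3;1;2]
L+ [4;1;2]
P(2,3)∈J1 [4;2;2]
L+ [5;2;2]
L+ [6;2;2]
P(4,3)∈J1 [6;3;2]
P(2,5)∈J1 [6;4;2]
L+ [7;4;2]
R(6,4)∈J1 [7;5;2]
L+ [8;5;2]
C(7,6)∈J2 [8;5;3]
P(1,7)∈J1 [8;6;3]
P(3,6)∈J1 [8;7;3]
C(0,3)∈J2 [8;7;4]
R(4,7)∈J1 [8;8;4]
mobility = 21 − 16 − 4 = 1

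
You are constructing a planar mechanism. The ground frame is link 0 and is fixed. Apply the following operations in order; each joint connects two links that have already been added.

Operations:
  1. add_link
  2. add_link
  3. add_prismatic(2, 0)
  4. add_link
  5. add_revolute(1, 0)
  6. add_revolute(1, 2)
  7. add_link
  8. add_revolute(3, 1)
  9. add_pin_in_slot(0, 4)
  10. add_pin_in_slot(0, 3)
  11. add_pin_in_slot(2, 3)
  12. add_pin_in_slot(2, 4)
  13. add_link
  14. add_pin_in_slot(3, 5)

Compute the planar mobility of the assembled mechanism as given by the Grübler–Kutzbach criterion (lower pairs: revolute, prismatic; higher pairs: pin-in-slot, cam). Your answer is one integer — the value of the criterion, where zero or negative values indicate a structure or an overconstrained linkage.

(L,J1,J2)=(1,0,0); link0 fixed
link1: (2,0,0)
link2: (3,0,0)
P 2-0 [J1]: (3,1,0)
link3: (4,1,0)
R 1-0 [J1]: (4,2,0)
R 1-2 [J1]: (4,3,0)
link4: (5,3,0)
R 3-1 [J1]: (5,4,0)
PS 0-4 [J2]: (5,4,1)
PS 0-3 [J2]: (5,4,2)
PS 2-3 [J2]: (5,4,3)
PS 2-4 [J2]: (5,4,4)
link5: (6,4,4)
PS 3-5 [J2]: (6,4,5)
Grübler: 3·5 − 2·4 − 5 = 2

M = 2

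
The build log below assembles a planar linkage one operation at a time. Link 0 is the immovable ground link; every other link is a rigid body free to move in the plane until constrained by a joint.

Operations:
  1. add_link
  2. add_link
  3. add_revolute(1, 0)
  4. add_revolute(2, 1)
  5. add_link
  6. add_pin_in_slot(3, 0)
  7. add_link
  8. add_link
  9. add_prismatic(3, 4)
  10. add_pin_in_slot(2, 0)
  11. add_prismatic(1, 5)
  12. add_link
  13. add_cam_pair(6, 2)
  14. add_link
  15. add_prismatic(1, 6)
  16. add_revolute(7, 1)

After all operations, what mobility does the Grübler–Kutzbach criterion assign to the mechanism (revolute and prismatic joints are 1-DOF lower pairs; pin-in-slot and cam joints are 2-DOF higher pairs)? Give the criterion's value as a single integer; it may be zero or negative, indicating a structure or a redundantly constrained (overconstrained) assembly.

(L,J1,J2)=(1,0,0); link0 fixed
link1: (2,0,0)
link2: (3,0,0)
R 1-0 [J1]: (3,1,0)
R 2-1 [J1]: (3,2,0)
link3: (4,2,0)
PS 3-0 [J2]: (4,2,1)
link4: (5,2,1)
link5: (6,2,1)
P 3-4 [J1]: (6,3,1)
PS 2-0 [J2]: (6,3,2)
P 1-5 [J1]: (6,4,2)
link6: (7,4,2)
C 6-2 [J2]: (7,4,3)
link7: (8,4,3)
P 1-6 [J1]: (8,5,3)
R 7-1 [J1]: (8,6,3)
Grübler: 3·7 − 2·6 − 3 = 6

M = 6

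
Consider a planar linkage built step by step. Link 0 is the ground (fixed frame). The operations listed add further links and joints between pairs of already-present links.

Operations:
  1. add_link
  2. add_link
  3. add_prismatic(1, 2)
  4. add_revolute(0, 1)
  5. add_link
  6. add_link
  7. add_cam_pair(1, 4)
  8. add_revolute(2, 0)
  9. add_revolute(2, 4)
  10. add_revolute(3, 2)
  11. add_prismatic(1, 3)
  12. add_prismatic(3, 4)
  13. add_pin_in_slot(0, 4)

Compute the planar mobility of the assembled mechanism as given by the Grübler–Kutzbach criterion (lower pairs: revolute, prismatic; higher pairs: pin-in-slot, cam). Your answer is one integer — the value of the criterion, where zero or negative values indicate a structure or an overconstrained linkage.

M = -4

ground; <1,0,0>
#1 <2,0,0>
#2 <3,0,0>
P:1↔2 J1 <3,1,0>
R:0↔1 J1 <3,2,0>
#3 <4,2,0>
#4 <5,2,0>
C:1↔4 J2 <5,2,1>
R:2↔0 J1 <5,3,1>
R:2↔4 J1 <5,4,1>
R:3↔2 J1 <5,5,1>
P:1↔3 J1 <5,6,1>
P:3↔4 J1 <5,7,1>
PS:0↔4 J2 <5,7,2>
3×4 − 2×7 − 1×2 = -4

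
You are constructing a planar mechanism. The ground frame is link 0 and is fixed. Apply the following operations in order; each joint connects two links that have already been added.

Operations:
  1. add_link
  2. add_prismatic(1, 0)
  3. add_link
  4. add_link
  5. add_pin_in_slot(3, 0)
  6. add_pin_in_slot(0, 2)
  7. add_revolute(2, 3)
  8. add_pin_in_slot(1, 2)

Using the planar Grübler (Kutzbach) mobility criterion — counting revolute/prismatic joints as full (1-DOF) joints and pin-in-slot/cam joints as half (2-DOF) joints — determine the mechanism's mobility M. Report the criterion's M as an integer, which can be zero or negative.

M = 2

L=1 J1=0 J2=0
add link → L=2 J1=0 J2=0
P@1,0 dof=1 J1 → L=2 J1=1 J2=0
add link → L=3 J1=1 J2=0
add link → L=4 J1=1 J2=0
PS@3,0 dof=2 J2 → L=4 J1=1 J2=1
PS@0,2 dof=2 J2 → L=4 J1=1 J2=2
R@2,3 dof=1 J1 → L=4 J1=2 J2=2
PS@1,2 dof=2 J2 → L=4 J1=2 J2=3
M=3(L−1)−2J1−J2=3·3−2·2−3=2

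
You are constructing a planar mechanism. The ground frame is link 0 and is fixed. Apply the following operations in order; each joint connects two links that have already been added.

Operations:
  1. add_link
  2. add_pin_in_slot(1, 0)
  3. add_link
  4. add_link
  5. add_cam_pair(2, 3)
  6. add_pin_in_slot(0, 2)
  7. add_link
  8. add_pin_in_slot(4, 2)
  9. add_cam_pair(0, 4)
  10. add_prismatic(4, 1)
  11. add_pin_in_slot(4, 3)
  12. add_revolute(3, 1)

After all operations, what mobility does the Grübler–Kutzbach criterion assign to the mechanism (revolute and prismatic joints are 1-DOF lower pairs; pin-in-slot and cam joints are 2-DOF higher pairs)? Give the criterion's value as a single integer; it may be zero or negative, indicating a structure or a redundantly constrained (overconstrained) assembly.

ground; <1,0,0>
#1 <2,0,0>
PS:1↔0 J2 <2,0,1>
#2 <3,0,1>
#3 <4,0,1>
C:2↔3 J2 <4,0,2>
PS:0↔2 J2 <4,0,3>
#4 <5,0,3>
PS:4↔2 J2 <5,0,4>
C:0↔4 J2 <5,0,5>
P:4↔1 J1 <5,1,5>
PS:4↔3 J2 <5,1,6>
R:3↔1 J1 <5,2,6>
3×4 − 2×2 − 1×6 = 2

M = 2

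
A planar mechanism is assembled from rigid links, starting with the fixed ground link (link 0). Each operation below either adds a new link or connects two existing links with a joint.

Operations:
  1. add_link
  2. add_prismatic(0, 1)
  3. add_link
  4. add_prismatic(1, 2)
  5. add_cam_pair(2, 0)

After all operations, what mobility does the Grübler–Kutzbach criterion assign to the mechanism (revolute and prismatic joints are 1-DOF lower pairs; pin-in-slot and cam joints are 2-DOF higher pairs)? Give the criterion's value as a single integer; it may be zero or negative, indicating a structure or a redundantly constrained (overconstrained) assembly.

M = 1

(L,J1,J2)=(1,0,0); link0 fixed
link1: (2,0,0)
P 0-1 [J1]: (2,1,0)
link2: (3,1,0)
P 1-2 [J1]: (3,2,0)
C 2-0 [J2]: (3,2,1)
Grübler: 3·2 − 2·2 − 1 = 1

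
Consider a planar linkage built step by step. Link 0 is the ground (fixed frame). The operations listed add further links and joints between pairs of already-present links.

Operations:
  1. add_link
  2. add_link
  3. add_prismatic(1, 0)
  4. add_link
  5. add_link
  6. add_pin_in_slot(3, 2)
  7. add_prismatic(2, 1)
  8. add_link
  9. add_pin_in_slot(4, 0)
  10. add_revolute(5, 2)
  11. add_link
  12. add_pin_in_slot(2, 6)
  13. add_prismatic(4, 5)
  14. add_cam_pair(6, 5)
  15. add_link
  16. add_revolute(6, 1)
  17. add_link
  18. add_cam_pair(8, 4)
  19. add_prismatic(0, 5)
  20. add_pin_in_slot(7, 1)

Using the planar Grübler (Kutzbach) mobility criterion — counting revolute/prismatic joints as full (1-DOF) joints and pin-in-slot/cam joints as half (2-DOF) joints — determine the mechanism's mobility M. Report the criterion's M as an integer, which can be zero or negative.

M = 6

link 0 = ground. State L|J1|J2 = 1|0|0
+link1  2|0|0
+link2  3|0|0
P(1,0) f=1→J1  3|1|0
+link3  4|1|0
+link4  5|1|0
PS(3,2) f=2→J2  5|1|1
P(2,1) f=1→J1  5|2|1
+link5  6|2|1
PS(4,0) f=2→J2  6|2|2
R(5,2) f=1→J1  6|3|2
+link6  7|3|2
PS(2,6) f=2→J2  7|3|3
P(4,5) f=1→J1  7|4|3
C(6,5) f=2→J2  7|4|4
+link7  8|4|4
R(6,1) f=1→J1  8|5|4
+link8  9|5|4
C(8,4) f=2→J2  9|5|5
P(0,5) f=1→J1  9|6|5
PS(7,1) f=2→J2  9|6|6
M = 3(9−1)−2·6−6 = 24−12−6 = 6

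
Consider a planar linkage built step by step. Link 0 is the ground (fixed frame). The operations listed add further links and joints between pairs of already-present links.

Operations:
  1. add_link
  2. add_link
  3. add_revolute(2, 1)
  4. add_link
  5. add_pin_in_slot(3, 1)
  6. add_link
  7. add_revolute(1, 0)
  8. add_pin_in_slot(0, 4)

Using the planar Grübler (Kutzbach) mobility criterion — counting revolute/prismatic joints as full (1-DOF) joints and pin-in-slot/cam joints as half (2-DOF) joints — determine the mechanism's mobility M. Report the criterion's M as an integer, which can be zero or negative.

M = 6

L=1 J1=0 J2=0
add link → L=2 J1=0 J2=0
add link → L=3 J1=0 J2=0
R@2,1 dof=1 J1 → L=3 J1=1 J2=0
add link → L=4 J1=1 J2=0
PS@3,1 dof=2 J2 → L=4 J1=1 J2=1
add link → L=5 J1=1 J2=1
R@1,0 dof=1 J1 → L=5 J1=2 J2=1
PS@0,4 dof=2 J2 → L=5 J1=2 J2=2
M=3(L−1)−2J1−J2=3·4−2·2−2=6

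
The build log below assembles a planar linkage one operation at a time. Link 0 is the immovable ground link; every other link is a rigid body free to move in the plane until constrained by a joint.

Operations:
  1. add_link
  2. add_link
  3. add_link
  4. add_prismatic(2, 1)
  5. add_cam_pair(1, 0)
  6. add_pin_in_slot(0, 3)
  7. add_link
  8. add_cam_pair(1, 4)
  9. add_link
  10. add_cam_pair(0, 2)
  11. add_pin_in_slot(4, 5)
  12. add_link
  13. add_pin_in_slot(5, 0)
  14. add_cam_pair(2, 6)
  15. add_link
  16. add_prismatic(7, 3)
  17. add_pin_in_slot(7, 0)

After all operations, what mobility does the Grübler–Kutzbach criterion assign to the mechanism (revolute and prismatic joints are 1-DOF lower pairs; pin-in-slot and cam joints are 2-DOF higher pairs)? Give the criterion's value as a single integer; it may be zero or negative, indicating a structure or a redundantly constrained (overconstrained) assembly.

M = 9

[1;0;0] (link 0 is ground)
L+ [2;0;0]
L+ [3;0;0]
L+ [4;0;0]
P(2,1)∈J1 [4;1;0]
C(1,0)∈J2 [4;1;1]
PS(0,3)∈J2 [4;1;2]
L+ [5;1;2]
C(1,4)∈J2 [5;1;3]
L+ [6;1;3]
C(0,2)∈J2 [6;1;4]
PS(4,5)∈J2 [6;1;5]
L+ [7;1;5]
PS(5,0)∈J2 [7;1;6]
C(2,6)∈J2 [7;1;7]
L+ [8;1;7]
P(7,3)∈J1 [8;2;7]
PS(7,0)∈J2 [8;2;8]
mobility = 21 − 4 − 8 = 9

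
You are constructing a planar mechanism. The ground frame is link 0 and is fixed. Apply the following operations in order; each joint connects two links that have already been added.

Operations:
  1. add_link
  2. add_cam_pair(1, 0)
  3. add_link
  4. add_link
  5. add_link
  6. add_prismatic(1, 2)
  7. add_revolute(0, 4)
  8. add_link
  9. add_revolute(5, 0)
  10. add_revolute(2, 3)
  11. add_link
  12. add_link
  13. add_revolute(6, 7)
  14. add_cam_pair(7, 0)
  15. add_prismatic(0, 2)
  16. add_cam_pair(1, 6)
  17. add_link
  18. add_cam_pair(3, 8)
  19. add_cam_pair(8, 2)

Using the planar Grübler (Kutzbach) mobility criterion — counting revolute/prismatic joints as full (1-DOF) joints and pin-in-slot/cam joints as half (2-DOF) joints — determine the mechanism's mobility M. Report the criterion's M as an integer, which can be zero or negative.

link 0 = ground. State L|J1|J2 = 1|0|0
+link1  2|0|0
C(1,0) f=2→J2  2|0|1
+link2  3|0|1
+link3  4|0|1
+link4  5|0|1
P(1,2) f=1→J1  5|1|1
R(0,4) f=1→J1  5|2|1
+link5  6|2|1
R(5,0) f=1→J1  6|3|1
R(2,3) f=1→J1  6|4|1
+link6  7|4|1
+link7  8|4|1
R(6,7) f=1→J1  8|5|1
C(7,0) f=2→J2  8|5|2
P(0,2) f=1→J1  8|6|2
C(1,6) f=2→J2  8|6|3
+link8  9|6|3
C(3,8) f=2→J2  9|6|4
C(8,2) f=2→J2  9|6|5
M = 3(9−1)−2·6−5 = 24−12−5 = 7

M = 7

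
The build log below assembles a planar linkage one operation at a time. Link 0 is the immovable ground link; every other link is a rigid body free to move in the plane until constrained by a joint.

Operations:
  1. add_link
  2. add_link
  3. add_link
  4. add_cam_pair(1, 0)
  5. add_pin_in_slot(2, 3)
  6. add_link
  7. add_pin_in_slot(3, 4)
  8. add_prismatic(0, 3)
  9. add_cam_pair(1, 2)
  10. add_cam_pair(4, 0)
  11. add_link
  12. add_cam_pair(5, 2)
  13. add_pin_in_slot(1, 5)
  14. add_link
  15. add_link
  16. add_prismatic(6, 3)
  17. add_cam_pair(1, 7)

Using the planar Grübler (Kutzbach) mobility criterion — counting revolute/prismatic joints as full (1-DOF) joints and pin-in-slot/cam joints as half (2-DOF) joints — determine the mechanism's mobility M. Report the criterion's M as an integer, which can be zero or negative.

M = 9

(L,J1,J2)=(1,0,0); link0 fixed
link1: (2,0,0)
link2: (3,0,0)
link3: (4,0,0)
C 1-0 [J2]: (4,0,1)
PS 2-3 [J2]: (4,0,2)
link4: (5,0,2)
PS 3-4 [J2]: (5,0,3)
P 0-3 [J1]: (5,1,3)
C 1-2 [J2]: (5,1,4)
C 4-0 [J2]: (5,1,5)
link5: (6,1,5)
C 5-2 [J2]: (6,1,6)
PS 1-5 [J2]: (6,1,7)
link6: (7,1,7)
link7: (8,1,7)
P 6-3 [J1]: (8,2,7)
C 1-7 [J2]: (8,2,8)
Grübler: 3·7 − 2·2 − 8 = 9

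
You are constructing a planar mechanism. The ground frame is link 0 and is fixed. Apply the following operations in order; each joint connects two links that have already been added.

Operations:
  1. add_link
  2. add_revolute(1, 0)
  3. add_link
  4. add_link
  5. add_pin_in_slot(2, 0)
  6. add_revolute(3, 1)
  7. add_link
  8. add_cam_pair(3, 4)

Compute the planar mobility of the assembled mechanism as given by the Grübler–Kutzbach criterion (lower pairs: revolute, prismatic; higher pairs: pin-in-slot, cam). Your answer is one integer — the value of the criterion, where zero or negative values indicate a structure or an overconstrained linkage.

M = 6

(L,J1,J2)=(1,0,0); link0 fixed
link1: (2,0,0)
R 1-0 [J1]: (2,1,0)
link2: (3,1,0)
link3: (4,1,0)
PS 2-0 [J2]: (4,1,1)
R 3-1 [J1]: (4,2,1)
link4: (5,2,1)
C 3-4 [J2]: (5,2,2)
Grübler: 3·4 − 2·2 − 2 = 6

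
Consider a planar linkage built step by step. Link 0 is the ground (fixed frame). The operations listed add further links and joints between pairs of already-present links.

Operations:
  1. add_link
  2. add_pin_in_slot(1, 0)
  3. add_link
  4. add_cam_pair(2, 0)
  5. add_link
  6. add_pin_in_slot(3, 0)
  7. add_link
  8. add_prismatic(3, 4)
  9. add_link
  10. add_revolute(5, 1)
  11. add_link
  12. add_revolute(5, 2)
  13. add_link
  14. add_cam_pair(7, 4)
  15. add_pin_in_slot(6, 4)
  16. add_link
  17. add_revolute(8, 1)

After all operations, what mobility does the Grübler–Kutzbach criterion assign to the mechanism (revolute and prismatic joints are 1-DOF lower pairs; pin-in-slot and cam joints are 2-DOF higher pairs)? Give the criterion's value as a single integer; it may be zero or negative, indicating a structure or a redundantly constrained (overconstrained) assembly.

link 0 = ground. State L|J1|J2 = 1|0|0
+link1  2|0|0
PS(1,0) f=2→J2  2|0|1
+link2  3|0|1
C(2,0) f=2→J2  3|0|2
+link3  4|0|2
PS(3,0) f=2→J2  4|0|3
+link4  5|0|3
P(3,4) f=1→J1  5|1|3
+link5  6|1|3
R(5,1) f=1→J1  6|2|3
+link6  7|2|3
R(5,2) f=1→J1  7|3|3
+link7  8|3|3
C(7,4) f=2→J2  8|3|4
PS(6,4) f=2→J2  8|3|5
+link8  9|3|5
R(8,1) f=1→J1  9|4|5
M = 3(9−1)−2·4−5 = 24−8−5 = 11

M = 11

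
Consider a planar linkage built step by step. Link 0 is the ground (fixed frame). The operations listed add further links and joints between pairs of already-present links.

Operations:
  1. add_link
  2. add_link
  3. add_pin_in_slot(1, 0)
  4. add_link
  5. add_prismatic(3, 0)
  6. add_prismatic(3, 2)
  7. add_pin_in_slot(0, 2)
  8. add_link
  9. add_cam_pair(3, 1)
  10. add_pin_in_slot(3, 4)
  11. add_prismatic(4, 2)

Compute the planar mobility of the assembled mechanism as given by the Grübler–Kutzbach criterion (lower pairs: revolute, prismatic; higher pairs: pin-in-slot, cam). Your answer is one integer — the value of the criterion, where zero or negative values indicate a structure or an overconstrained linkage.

M = 2

[1;0;0] (link 0 is ground)
L+ [2;0;0]
L+ [3;0;0]
PS(1,0)∈J2 [3;0;1]
L+ [4;0;1]
P(3,0)∈J1 [4;1;1]
P(3,2)∈J1 [4;2;1]
PS(0,2)∈J2 [4;2;2]
L+ [5;2;2]
C(3,1)∈J2 [5;2;3]
PS(3,4)∈J2 [5;2;4]
P(4,2)∈J1 [5;3;4]
mobility = 12 − 6 − 4 = 2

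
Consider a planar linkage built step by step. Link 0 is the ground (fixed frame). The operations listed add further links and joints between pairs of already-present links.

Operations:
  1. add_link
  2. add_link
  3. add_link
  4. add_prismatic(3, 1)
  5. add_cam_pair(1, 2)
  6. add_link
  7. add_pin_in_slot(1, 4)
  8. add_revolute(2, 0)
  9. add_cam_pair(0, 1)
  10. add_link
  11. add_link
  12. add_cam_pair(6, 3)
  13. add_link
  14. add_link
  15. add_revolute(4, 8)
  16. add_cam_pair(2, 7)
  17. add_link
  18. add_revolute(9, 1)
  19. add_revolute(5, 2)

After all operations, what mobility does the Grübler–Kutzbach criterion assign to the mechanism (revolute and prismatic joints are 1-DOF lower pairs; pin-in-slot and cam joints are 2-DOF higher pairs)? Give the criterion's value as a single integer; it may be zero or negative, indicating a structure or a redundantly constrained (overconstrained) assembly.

link 0 = ground. State L|J1|J2 = 1|0|0
+link1  2|0|0
+link2  3|0|0
+link3  4|0|0
P(3,1) f=1→J1  4|1|0
C(1,2) f=2→J2  4|1|1
+link4  5|1|1
PS(1,4) f=2→J2  5|1|2
R(2,0) f=1→J1  5|2|2
C(0,1) f=2→J2  5|2|3
+link5  6|2|3
+link6  7|2|3
C(6,3) f=2→J2  7|2|4
+link7  8|2|4
+link8  9|2|4
R(4,8) f=1→J1  9|3|4
C(2,7) f=2→J2  9|3|5
+link9  10|3|5
R(9,1) f=1→J1  10|4|5
R(5,2) f=1→J1  10|5|5
M = 3(10−1)−2·5−5 = 27−10−5 = 12

M = 12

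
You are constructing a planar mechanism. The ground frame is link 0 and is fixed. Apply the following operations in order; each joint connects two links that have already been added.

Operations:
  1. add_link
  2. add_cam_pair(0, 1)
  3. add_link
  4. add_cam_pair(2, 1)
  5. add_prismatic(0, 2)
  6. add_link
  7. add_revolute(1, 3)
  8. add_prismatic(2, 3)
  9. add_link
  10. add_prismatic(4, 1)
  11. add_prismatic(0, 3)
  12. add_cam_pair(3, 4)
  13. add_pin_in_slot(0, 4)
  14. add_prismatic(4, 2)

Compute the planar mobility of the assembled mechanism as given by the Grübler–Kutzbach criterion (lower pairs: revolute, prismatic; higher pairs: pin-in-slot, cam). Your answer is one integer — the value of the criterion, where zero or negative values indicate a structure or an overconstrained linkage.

L=1 J1=0 J2=0
add link → L=2 J1=0 J2=0
C@0,1 dof=2 J2 → L=2 J1=0 J2=1
add link → L=3 J1=0 J2=1
C@2,1 dof=2 J2 → L=3 J1=0 J2=2
P@0,2 dof=1 J1 → L=3 J1=1 J2=2
add link → L=4 J1=1 J2=2
R@1,3 dof=1 J1 → L=4 J1=2 J2=2
P@2,3 dof=1 J1 → L=4 J1=3 J2=2
add link → L=5 J1=3 J2=2
P@4,1 dof=1 J1 → L=5 J1=4 J2=2
P@0,3 dof=1 J1 → L=5 J1=5 J2=2
C@3,4 dof=2 J2 → L=5 J1=5 J2=3
PS@0,4 dof=2 J2 → L=5 J1=5 J2=4
P@4,2 dof=1 J1 → L=5 J1=6 J2=4
M=3(L−1)−2J1−J2=3·4−2·6−4=-4

M = -4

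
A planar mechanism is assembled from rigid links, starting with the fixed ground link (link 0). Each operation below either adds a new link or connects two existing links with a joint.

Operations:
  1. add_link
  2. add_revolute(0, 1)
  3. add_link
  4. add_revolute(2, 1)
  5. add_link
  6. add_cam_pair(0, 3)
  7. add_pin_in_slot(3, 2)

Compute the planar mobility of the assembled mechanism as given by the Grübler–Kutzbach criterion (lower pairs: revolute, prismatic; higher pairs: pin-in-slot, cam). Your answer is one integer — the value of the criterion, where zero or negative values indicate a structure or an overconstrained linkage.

L=1 J1=0 J2=0
add link → L=2 J1=0 J2=0
R@0,1 dof=1 J1 → L=2 J1=1 J2=0
add link → L=3 J1=1 J2=0
R@2,1 dof=1 J1 → L=3 J1=2 J2=0
add link → L=4 J1=2 J2=0
C@0,3 dof=2 J2 → L=4 J1=2 J2=1
PS@3,2 dof=2 J2 → L=4 J1=2 J2=2
M=3(L−1)−2J1−J2=3·3−2·2−2=3

M = 3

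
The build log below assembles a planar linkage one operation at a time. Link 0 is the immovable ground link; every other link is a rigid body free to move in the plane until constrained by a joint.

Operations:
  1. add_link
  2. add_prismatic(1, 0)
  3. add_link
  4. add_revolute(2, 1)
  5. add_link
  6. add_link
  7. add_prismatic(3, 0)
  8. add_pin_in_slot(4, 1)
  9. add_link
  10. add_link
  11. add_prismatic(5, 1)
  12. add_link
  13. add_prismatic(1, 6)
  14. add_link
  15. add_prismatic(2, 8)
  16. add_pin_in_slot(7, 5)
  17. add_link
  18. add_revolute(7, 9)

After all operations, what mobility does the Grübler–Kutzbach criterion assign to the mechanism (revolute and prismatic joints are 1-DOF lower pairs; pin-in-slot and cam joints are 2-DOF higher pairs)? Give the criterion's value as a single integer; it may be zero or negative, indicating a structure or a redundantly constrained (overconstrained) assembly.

M = 11

ground; <1,0,0>
#1 <2,0,0>
P:1↔0 J1 <2,1,0>
#2 <3,1,0>
R:2↔1 J1 <3,2,0>
#3 <4,2,0>
#4 <5,2,0>
P:3↔0 J1 <5,3,0>
PS:4↔1 J2 <5,3,1>
#5 <6,3,1>
#6 <7,3,1>
P:5↔1 J1 <7,4,1>
#7 <8,4,1>
P:1↔6 J1 <8,5,1>
#8 <9,5,1>
P:2↔8 J1 <9,6,1>
PS:7↔5 J2 <9,6,2>
#9 <10,6,2>
R:7↔9 J1 <10,7,2>
3×9 − 2×7 − 1×2 = 11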